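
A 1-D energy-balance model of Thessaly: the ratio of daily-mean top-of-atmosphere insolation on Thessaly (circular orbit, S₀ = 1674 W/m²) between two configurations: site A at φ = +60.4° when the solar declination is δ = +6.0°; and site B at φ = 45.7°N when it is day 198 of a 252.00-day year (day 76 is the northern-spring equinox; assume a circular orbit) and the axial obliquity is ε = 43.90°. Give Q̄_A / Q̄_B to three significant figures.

Q̄_A / Q̄_B ≈ 0.828

— Configuration A (φ=+60.4°):
cos H₀ = −tan(+60.4°) tan(+6.000°) = -0.1850, H₀ = 1.7569 rad.
Bracket: H₀ sin φ sin δ + cos φ cos δ sin H₀ = 1.7569×0.86949×0.10453 + 0.49394×0.99452×0.98274 = 0.159681 + 0.482755 = 0.642436.
Q̄ = (S₀/π) × [bracket] = (1674/π) × 0.642436 = 342.32 W/m².
— Configuration B (φ=+45.7°):
Solar longitude: λ_s = 360° × (198 − 76)/252.00 = 174.286°.
sin δ = sin 43.90° × sin 174.286° = 0.06904, so δ = +3.959°.
cos H₀ = −tan(+45.7°) tan(+3.959°) = -0.0709, H₀ = 1.6418 rad.
Bracket: H₀ sin φ sin δ + cos φ cos δ sin H₀ = 1.6418×0.71569×0.06904 + 0.69842×0.99761×0.99748 = 0.081123 + 0.694995 = 0.776118.
Q̄ = (S₀/π) × [bracket] = (1674/π) × 0.776118 = 413.56 W/m².
Ratio Q̄_A / Q̄_B = 342.32 / 413.56 = 0.8277.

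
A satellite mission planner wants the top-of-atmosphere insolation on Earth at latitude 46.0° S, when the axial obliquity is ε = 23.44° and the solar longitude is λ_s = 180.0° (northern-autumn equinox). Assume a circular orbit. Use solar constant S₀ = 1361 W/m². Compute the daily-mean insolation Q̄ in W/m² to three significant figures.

Solar declination: sin δ = sin ε · sin λ_s = sin 23.44° × sin 180.0° = 0.00000, so δ = +0.000°.
cos H₀ = −tan(-46.0°) tan(+0.000°) = 0.0000, H₀ = 1.5708 rad.
Bracket: H₀ sin φ sin δ + cos φ cos δ sin H₀ = 1.5708×-0.71934×0.00000 + 0.69466×1.00000×1.00000 = -0.000000 + 0.694660 = 0.694660.
Q̄ = (S₀/π) × [bracket] = (1361/π) × 0.694660 = 300.9 W/m².

Q̄ ≈ 301 W/m²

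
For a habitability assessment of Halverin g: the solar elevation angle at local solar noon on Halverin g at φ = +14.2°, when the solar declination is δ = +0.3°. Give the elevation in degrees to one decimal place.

At local noon the hour angle is zero, so the zenith angle equals |φ − δ| = |+14.2° − (+0.300°)| = 13.900°.
Elevation = 90° − 13.900° = 76.1°.

76.1°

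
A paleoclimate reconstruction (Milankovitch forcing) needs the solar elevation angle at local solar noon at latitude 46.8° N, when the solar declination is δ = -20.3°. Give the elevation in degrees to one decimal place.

At local noon the hour angle is zero, so the zenith angle equals |φ − δ| = |+46.8° − (-20.300°)| = 67.100°.
Elevation = 90° − 67.100° = 22.9°.

22.9°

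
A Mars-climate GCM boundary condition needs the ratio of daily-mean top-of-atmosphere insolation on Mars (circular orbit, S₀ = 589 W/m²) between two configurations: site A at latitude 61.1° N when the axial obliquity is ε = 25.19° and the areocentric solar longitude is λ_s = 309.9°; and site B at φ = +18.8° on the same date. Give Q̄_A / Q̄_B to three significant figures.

Q̄_A / Q̄_B ≈ 0.137

— Configuration A (φ=+61.1°):
sin δ = sin 25.19° × sin 309.9° = -0.32652, so δ = -19.058°.
cos H₀ = −tan(+61.1°) tan(-19.058°) = 0.6258, H₀ = 0.8946 rad.
Bracket: H₀ sin φ sin δ + cos φ cos δ sin H₀ = 0.8946×0.87546×-0.32652 + 0.48328×0.94519×0.77999 = -0.255726 + 0.356293 = 0.100567.
Q̄ = (S₀/π) × [bracket] = (589/π) × 0.100567 = 18.855 W/m².
— Configuration B (φ=+18.8°):
cos H₀ = −tan(+18.8°) tan(-19.058°) = 0.1176, H₀ = 1.4529 rad.
Bracket: H₀ sin φ sin δ + cos φ cos δ sin H₀ = 1.4529×0.32227×-0.32652 + 0.94665×0.94519×0.99306 = -0.152885 + 0.888554 = 0.735669.
Q̄ = (S₀/π) × [bracket] = (589/π) × 0.735669 = 137.93 W/m².
Ratio Q̄_A / Q̄_B = 18.855 / 137.93 = 0.1367.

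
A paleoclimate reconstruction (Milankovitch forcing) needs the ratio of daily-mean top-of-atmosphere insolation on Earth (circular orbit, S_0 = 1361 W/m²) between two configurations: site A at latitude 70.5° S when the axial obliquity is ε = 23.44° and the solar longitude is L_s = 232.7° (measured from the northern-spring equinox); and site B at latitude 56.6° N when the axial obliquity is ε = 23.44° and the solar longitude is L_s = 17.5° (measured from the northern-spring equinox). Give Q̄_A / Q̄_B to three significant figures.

— Configuration A (ϕ=-70.5°):
Solar declination: sin δ = sin ε · sin L_s = sin 23.44° × sin 232.7° = -0.31643, so δ = -18.447°.
cos h₀ = −tan(-70.5°) tan(-18.447°) = -0.9420, h₀ = 2.7993 rad.
Bracket: h₀ sin ϕ sin δ + cos ϕ cos δ sin h₀ = 2.7993×-0.94264×-0.31643 + 0.33381×0.94862×0.33569 = 0.834974 + 0.106299 = 0.941273.
Q̄ = (S_0/π) × [bracket] = (1361/π) × 0.941273 = 407.78 W/m².
— Configuration B (ϕ=+56.6°):
Solar declination: sin δ = sin ε · sin L_s = sin 23.44° × sin 17.5° = 0.11962, so δ = +6.870°.
cos h₀ = −tan(+56.6°) tan(+6.870°) = -0.1827, h₀ = 1.7545 rad.
Bracket: h₀ sin ϕ sin δ + cos ϕ cos δ sin h₀ = 1.7545×0.83485×0.11962 + 0.55048×0.99282×0.98316 = 0.175213 + 0.537324 = 0.712537.
Q̄ = (S_0/π) × [bracket] = (1361/π) × 0.712537 = 308.69 W/m².
Ratio Q̄_A / Q̄_B = 407.78 / 308.69 = 1.321.

Q̄_A / Q̄_B ≈ 1.32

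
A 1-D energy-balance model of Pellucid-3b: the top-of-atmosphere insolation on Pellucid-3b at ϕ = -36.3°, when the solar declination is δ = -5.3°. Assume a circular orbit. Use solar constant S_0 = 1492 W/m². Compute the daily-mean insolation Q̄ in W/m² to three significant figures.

Q̄ ≈ 423 W/m²

cos h₀ = −tan(-36.3°) tan(-5.300°) = -0.0681, h₀ = 1.6390 rad.
Bracket: h₀ sin ϕ sin δ + cos ϕ cos δ sin h₀ = 1.6390×-0.59201×-0.09237 + 0.80593×0.99572×0.99768 = 0.089627 + 0.800619 = 0.890246.
Q̄ = (S_0/π) × [bracket] = (1492/π) × 0.890246 = 422.8 W/m².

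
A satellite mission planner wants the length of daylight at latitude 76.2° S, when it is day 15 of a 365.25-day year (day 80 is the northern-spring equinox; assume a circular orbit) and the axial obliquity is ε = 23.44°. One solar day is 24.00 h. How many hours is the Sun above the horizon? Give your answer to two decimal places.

Solar longitude: λ_s = 360° × (15 − 80)/365.25 = -64.066°, i.e. -64.066° + 360° = 295.934°.
sin δ = sin 23.44° × sin 295.934° = -0.35773, so δ = -20.961°.
Sunrise equation: cos H₀ = −tan φ · tan δ = -1.5596 ≤ −1, so the Sun never sets (polar day) and H₀ = π.
Daylight = 2H₀/(2π) × 24.00 h = (3.1416/π) × 24.00 = 24.00 h.

24.00 h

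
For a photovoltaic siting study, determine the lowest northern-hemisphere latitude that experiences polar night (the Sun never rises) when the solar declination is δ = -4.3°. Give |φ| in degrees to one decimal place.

|φ| = 85.7°

Polar night requires cos H₀ = −tan φ tan δ ≥ 1, i.e. tan φ tan δ ≤ −1.
The boundary is |tan φ| · |tan δ| = 1, so |φ| = 90° − |δ| = 90° − 4.3° = 85.7° in the northern hemisphere.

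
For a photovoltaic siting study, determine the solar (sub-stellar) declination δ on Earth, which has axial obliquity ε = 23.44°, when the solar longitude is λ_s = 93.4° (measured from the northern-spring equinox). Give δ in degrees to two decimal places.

δ = +23.40°

sin δ = sin ε · sin λ_s = sin 23.44° × sin 93.4° = 0.397088.
δ = arcsin(0.397088) = +23.40°.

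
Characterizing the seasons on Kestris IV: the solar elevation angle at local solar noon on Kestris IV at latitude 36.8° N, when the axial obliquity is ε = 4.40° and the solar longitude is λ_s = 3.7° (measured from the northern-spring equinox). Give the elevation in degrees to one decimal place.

Solar declination: sin δ = sin ε · sin λ_s = sin 4.40° × sin 3.7° = 0.00495, so δ = +0.284°.
At local noon the hour angle is zero, so the zenith angle equals |φ − δ| = |+36.8° − (+0.284°)| = 36.516°.
Elevation = 90° − 36.516° = 53.5°.

53.5°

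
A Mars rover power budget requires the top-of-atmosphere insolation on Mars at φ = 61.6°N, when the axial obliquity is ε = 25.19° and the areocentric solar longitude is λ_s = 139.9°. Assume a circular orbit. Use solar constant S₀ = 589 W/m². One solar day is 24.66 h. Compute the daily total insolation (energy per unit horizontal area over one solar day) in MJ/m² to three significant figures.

15.0 MJ/m²

sin δ = sin 25.19° × sin 139.9° = 0.27415, so δ = +15.912°.
cos H₀ = −tan(+61.6°) tan(+15.912°) = -0.5272, H₀ = 2.1261 rad.
Bracket: H₀ sin φ sin δ + cos φ cos δ sin H₀ = 2.1261×0.87965×0.27415 + 0.47562×0.96169×0.84972 = 0.512722 + 0.388661 = 0.901383.
Q̄ = (S₀/π) × [bracket] = (589/π) × 0.901383 = 169.00 W/m².
Daily total = Q̄ × 24.66 h × 3600 s/h = 169.00 × 24.66 × 3600 / 10⁶ = 15.00 MJ/m².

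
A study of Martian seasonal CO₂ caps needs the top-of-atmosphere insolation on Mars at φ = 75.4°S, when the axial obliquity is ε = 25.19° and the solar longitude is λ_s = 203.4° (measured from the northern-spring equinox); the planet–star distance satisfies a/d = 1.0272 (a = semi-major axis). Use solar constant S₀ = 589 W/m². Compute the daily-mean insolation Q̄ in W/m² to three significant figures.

Q̄ ≈ 111 W/m²

Solar declination: sin δ = sin ε · sin λ_s = sin 25.19° × sin 203.4° = -0.16903, so δ = -9.732°.
cos H₀ = −tan(-75.4°) tan(-9.732°) = -0.6584, H₀ = 2.2895 rad.
Bracket: H₀ sin φ sin δ + cos φ cos δ sin H₀ = 2.2895×-0.96771×-0.16903 + 0.25207×0.98561×0.75266 = 0.374498 + 0.186993 = 0.561491.
Inverse-square distance factor (a/d)² = 1.0272² = 1.055140.
Q̄ = (S₀/π) × 1.055140 × [bracket] = (589/π) × 1.055140 × 0.561491 = 111.1 W/m².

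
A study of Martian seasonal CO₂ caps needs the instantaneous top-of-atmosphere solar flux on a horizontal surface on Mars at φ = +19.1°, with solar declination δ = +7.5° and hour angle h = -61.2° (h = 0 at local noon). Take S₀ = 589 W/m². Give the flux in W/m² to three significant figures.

291 W/m²

cos θ_z = sin φ sin δ + cos φ cos δ cos h = 0.042711 + 0.451338 = 0.494049.
Flux = S₀ · cos θ_z = 589 × 0.494049 = 291.0 W/m².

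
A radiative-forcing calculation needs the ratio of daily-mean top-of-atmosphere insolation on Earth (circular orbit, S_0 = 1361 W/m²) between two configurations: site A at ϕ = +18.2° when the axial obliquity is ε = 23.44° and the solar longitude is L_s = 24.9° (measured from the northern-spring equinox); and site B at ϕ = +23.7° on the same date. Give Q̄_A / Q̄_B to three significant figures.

— Configuration A (ϕ=+18.2°):
Solar declination: sin δ = sin ε · sin L_s = sin 23.44° × sin 24.9° = 0.16748, so δ = +9.642°.
cos h₀ = −tan(+18.2°) tan(+9.642°) = -0.0559, h₀ = 1.6267 rad.
Bracket: h₀ sin ϕ sin δ + cos ϕ cos δ sin h₀ = 1.6267×0.31233×0.16748 + 0.94997×0.98587×0.99844 = 0.085091 + 0.935086 = 1.020177.
Q̄ = (S_0/π) × [bracket] = (1361/π) × 1.020177 = 441.96 W/m².
— Configuration B (ϕ=+23.7°):
cos h₀ = −tan(+23.7°) tan(+9.642°) = -0.0746, h₀ = 1.6454 rad.
Bracket: h₀ sin ϕ sin δ + cos ϕ cos δ sin h₀ = 1.6454×0.40195×0.16748 + 0.91566×0.98587×0.99722 = 0.110766 + 0.900212 = 1.010978.
Q̄ = (S_0/π) × [bracket] = (1361/π) × 1.010978 = 437.98 W/m².
Ratio Q̄_A / Q̄_B = 441.96 / 437.98 = 1.009.

Q̄_A / Q̄_B ≈ 1.01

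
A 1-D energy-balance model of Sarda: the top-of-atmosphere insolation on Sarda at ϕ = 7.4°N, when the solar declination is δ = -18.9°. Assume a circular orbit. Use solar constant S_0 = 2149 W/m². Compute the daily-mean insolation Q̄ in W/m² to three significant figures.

cos h₀ = −tan(+7.4°) tan(-18.900°) = 0.0445, h₀ = 1.5263 rad.
Bracket: h₀ sin ϕ sin δ + cos ϕ cos δ sin h₀ = 1.5263×0.12880×-0.32392 + 0.99167×0.94609×0.99901 = -0.063679 + 0.937280 = 0.873601.
Q̄ = (S_0/π) × [bracket] = (2149/π) × 0.873601 = 597.6 W/m².

Q̄ ≈ 598 W/m²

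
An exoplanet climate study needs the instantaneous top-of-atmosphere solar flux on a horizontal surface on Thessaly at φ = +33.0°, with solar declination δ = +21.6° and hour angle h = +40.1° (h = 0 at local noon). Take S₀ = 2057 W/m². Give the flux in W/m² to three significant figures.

cos θ_z = sin φ sin δ + cos φ cos δ cos h = 0.200495 + 0.596467 = 0.796962.
Flux = S₀ · cos θ_z = 2057 × 0.796962 = 1639 W/m².

1.64e+03 W/m²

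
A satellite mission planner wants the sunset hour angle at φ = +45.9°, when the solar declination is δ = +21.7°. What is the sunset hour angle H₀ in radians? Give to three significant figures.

H₀ = 1.99 rad

cos H₀ = −tan φ · tan δ = −tan(+45.9°) × tan(+21.700°) = -0.4107, so H₀ = 1.9940 rad = 114.25°.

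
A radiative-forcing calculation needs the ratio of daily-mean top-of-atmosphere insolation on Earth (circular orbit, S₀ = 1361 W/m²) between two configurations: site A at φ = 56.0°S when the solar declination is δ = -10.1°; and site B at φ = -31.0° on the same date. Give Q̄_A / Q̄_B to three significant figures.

— Configuration A (φ=-56.0°):
cos H₀ = −tan(-56.0°) tan(-10.100°) = -0.2641, H₀ = 1.8381 rad.
Bracket: H₀ sin φ sin δ + cos φ cos δ sin H₀ = 1.8381×-0.82904×-0.17537 + 0.55919×0.98450×0.96450 = 0.267239 + 0.530979 = 0.798218.
Q̄ = (S₀/π) × [bracket] = (1361/π) × 0.798218 = 345.80 W/m².
— Configuration B (φ=-31.0°):
cos H₀ = −tan(-31.0°) tan(-10.100°) = -0.1070, H₀ = 1.6780 rad.
Bracket: H₀ sin φ sin δ + cos φ cos δ sin H₀ = 1.6780×-0.51504×-0.17537 + 0.85717×0.98450×0.99426 = 0.151561 + 0.839040 = 0.990601.
Q̄ = (S₀/π) × [bracket] = (1361/π) × 0.990601 = 429.15 W/m².
Ratio Q̄_A / Q̄_B = 345.80 / 429.15 = 0.8058.

Q̄_A / Q̄_B ≈ 0.806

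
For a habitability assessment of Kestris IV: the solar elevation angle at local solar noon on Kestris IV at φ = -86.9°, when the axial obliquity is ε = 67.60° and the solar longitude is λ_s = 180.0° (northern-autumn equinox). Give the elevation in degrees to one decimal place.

Solar declination: sin δ = sin ε · sin λ_s = sin 67.60° × sin 180.0° = 0.00000, so δ = +0.000°.
At local noon the hour angle is zero, so the zenith angle equals |φ − δ| = |-86.9° − (+0.000°)| = 86.900°.
Elevation = 90° − 86.900° = 3.1°.

3.1°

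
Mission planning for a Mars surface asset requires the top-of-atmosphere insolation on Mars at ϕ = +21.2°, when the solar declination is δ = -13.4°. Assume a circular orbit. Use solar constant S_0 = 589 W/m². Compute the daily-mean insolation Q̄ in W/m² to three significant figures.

Q̄ ≈ 146 W/m²

cos h₀ = −tan(+21.2°) tan(-13.400°) = 0.0924, h₀ = 1.4783 rad.
Bracket: h₀ sin ϕ sin δ + cos ϕ cos δ sin h₀ = 1.4783×0.36162×-0.23175 + 0.93232×0.97278×0.99572 = -0.123890 + 0.903061 = 0.779171.
Q̄ = (S_0/π) × [bracket] = (589/π) × 0.779171 = 146.1 W/m².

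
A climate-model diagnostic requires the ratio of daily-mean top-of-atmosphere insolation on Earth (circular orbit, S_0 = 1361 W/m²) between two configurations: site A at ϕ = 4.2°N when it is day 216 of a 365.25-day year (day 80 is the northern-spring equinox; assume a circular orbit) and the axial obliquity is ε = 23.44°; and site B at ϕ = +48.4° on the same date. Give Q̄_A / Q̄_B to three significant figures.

Q̄_A / Q̄_B ≈ 0.981

— Configuration A (ϕ=+4.2°):
Solar longitude: L_s = 360° × (216 − 80)/365.25 = 134.045°.
sin δ = sin 23.44° × sin 134.045° = 0.28593, so δ = +16.614°.
cos h₀ = −tan(+4.2°) tan(+16.614°) = -0.0219, h₀ = 1.5927 rad.
Bracket: h₀ sin ϕ sin δ + cos ϕ cos δ sin h₀ = 1.5927×0.07324×0.28593 + 0.99731×0.95825×0.99976 = 0.033354 + 0.955443 = 0.988797.
Q̄ = (S_0/π) × [bracket] = (1361/π) × 0.988797 = 428.37 W/m².
— Configuration B (ϕ=+48.4°):
cos h₀ = −tan(+48.4°) tan(+16.614°) = -0.3361, h₀ = 1.9135 rad.
Bracket: h₀ sin ϕ sin δ + cos ϕ cos δ sin h₀ = 1.9135×0.74780×0.28593 + 0.66393×0.95825×0.94183 = 0.409142 + 0.599203 = 1.008345.
Q̄ = (S_0/π) × [bracket] = (1361/π) × 1.008345 = 436.83 W/m².
Ratio Q̄_A / Q̄_B = 428.37 / 436.83 = 0.9806.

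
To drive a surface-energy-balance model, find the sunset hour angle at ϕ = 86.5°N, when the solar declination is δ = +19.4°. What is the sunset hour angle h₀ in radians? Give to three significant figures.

Sunrise equation: cos h₀ = −tan ϕ · tan δ = -5.7577 ≤ −1, so the Sun never sets (polar day) and h₀ = π.

h₀ = 3.14 rad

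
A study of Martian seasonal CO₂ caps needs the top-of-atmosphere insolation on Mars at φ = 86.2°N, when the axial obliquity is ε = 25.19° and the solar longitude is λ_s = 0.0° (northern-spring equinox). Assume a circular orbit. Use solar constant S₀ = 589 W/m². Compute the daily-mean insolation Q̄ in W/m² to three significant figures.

Q̄ ≈ 12.4 W/m²

Solar declination: sin δ = sin ε · sin λ_s = sin 25.19° × sin 0.0° = 0.00000, so δ = +0.000°.
cos H₀ = −tan(+86.2°) tan(+0.000°) = -0.0000, H₀ = 1.5708 rad.
Bracket: H₀ sin φ sin δ + cos φ cos δ sin H₀ = 1.5708×0.99780×0.00000 + 0.06627×1.00000×1.00000 = 0.000000 + 0.066270 = 0.066270.
Q̄ = (S₀/π) × [bracket] = (589/π) × 0.066270 = 12.42 W/m².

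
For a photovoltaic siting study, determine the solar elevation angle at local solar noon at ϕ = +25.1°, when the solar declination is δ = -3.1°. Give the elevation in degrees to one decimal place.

At local noon the hour angle is zero, so the zenith angle equals |ϕ − δ| = |+25.1° − (-3.100°)| = 28.200°.
Elevation = 90° − 28.200° = 61.8°.

61.8°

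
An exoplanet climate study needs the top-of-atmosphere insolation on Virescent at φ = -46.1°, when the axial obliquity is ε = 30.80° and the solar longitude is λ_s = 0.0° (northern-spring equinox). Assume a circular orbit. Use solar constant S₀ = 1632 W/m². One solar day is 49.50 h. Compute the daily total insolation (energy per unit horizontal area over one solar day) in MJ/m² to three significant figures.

64.2 MJ/m²

Solar declination: sin δ = sin ε · sin λ_s = sin 30.80° × sin 0.0° = 0.00000, so δ = +0.000°.
cos H₀ = −tan(-46.1°) tan(+0.000°) = 0.0000, H₀ = 1.5708 rad.
Bracket: H₀ sin φ sin δ + cos φ cos δ sin H₀ = 1.5708×-0.72055×0.00000 + 0.69340×1.00000×1.00000 = -0.000000 + 0.693400 = 0.693400.
Q̄ = (S₀/π) × [bracket] = (1632/π) × 0.693400 = 360.21 W/m².
Daily total = Q̄ × 49.50 h × 3600 s/h = 360.21 × 49.50 × 3600 / 10⁶ = 64.19 MJ/m².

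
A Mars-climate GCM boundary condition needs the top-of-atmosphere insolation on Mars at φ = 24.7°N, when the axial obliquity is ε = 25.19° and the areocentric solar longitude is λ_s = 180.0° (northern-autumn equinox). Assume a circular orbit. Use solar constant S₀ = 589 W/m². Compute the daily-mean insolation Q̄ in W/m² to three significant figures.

Q̄ ≈ 170 W/m²

sin δ = sin 25.19° × sin 180.0° = 0.00000, so δ = +0.000°.
cos H₀ = −tan(+24.7°) tan(+0.000°) = -0.0000, H₀ = 1.5708 rad.
Bracket: H₀ sin φ sin δ + cos φ cos δ sin H₀ = 1.5708×0.41787×0.00000 + 0.90851×1.00000×1.00000 = 0.000000 + 0.908510 = 0.908510.
Q̄ = (S₀/π) × [bracket] = (589/π) × 0.908510 = 170.3 W/m².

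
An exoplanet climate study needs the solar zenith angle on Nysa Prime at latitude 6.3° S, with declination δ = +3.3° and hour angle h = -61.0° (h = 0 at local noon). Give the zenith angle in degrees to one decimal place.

θ_z = 61.7°

cos θ_z = sin φ sin δ + cos φ cos δ cos h = -0.006317 + 0.481083 = 0.474766.
θ_z = arccos(0.474766) = 61.7°.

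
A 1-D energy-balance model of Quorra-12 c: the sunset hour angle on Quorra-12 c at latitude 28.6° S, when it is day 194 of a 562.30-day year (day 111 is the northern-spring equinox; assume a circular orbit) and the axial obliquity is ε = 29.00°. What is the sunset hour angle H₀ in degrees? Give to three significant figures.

H₀ = 76.7°

Solar longitude: λ_s = 360° × (194 − 111)/562.30 = 53.139°.
sin δ = sin 29.00° × sin 53.139° = 0.38789, so δ = +22.823°.
cos H₀ = −tan φ · tan δ = −tan(-28.6°) × tan(+22.823°) = 0.2295, so H₀ = 1.3393 rad = 76.74°.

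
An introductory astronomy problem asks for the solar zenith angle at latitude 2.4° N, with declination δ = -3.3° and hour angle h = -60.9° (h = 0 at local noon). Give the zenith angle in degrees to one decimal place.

cos θ_z = sin φ sin δ + cos φ cos δ cos h = -0.002411 + 0.485103 = 0.482692.
θ_z = arccos(0.482692) = 61.1°.

θ_z = 61.1°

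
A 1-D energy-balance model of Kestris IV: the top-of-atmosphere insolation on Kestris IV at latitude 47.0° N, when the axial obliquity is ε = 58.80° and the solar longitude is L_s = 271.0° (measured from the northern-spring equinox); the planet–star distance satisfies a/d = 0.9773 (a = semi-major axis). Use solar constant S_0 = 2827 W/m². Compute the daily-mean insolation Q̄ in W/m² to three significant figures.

Q̄ ≈ 0.00 W/m²

Solar declination: sin δ = sin ε · sin L_s = sin 58.80° × sin 271.0° = -0.85523, so δ = -58.786°.
cos h₀ = −tan(+47.0°) tan(-58.786°) = 1.7697 ≥ 1 ⇒ polar night, h₀ = 0 and Q̄ = 0.
Inverse-square distance factor (a/d)² = 0.9773² = 0.955115.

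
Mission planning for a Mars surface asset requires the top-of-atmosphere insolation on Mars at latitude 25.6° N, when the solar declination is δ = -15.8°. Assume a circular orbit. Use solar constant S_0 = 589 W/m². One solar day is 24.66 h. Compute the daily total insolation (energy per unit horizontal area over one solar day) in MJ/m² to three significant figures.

cos h₀ = −tan(+25.6°) tan(-15.800°) = 0.1356, h₀ = 1.4348 rad.
Bracket: h₀ sin ϕ sin δ + cos ϕ cos δ sin h₀ = 1.4348×0.43209×-0.27228 + 0.90183×0.96222×0.99077 = -0.168803 + 0.859749 = 0.690946.
Q̄ = (S_0/π) × [bracket] = (589/π) × 0.690946 = 129.54 W/m².
Daily total = Q̄ × 24.66 h × 3600 s/h = 129.54 × 24.66 × 3600 / 10⁶ = 11.50 MJ/m².

11.5 MJ/m²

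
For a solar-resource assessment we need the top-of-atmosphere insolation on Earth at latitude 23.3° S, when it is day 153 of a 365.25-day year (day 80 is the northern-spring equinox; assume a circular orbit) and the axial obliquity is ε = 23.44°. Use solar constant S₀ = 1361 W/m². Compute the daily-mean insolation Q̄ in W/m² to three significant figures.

Solar longitude: λ_s = 360° × (153 − 80)/365.25 = 71.951°.
sin δ = sin 23.44° × sin 71.951° = 0.37821, so δ = +22.223°.
cos H₀ = −tan(-23.3°) tan(+22.223°) = 0.1760, H₀ = 1.3939 rad.
Bracket: H₀ sin φ sin δ + cos φ cos δ sin H₀ = 1.3939×-0.39555×0.37821 + 0.91845×0.92572×0.98440 = -0.208529 + 0.836964 = 0.628435.
Q̄ = (S₀/π) × [bracket] = (1361/π) × 0.628435 = 272.3 W/m².

Q̄ ≈ 272 W/m²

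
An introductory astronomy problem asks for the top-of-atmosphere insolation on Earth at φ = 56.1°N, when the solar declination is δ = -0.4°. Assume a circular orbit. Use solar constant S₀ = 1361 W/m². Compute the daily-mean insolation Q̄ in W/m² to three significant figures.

Q̄ ≈ 238 W/m²

cos H₀ = −tan(+56.1°) tan(-0.400°) = 0.0104, H₀ = 1.5604 rad.
Bracket: H₀ sin φ sin δ + cos φ cos δ sin H₀ = 1.5604×0.83001×-0.00698 + 0.55775×0.99998×0.99995 = -0.009040 + 0.557711 = 0.548671.
Q̄ = (S₀/π) × [bracket] = (1361/π) × 0.548671 = 237.7 W/m².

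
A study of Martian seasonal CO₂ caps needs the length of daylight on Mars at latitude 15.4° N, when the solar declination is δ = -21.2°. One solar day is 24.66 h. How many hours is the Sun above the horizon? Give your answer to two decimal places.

11.49 h

cos H₀ = −tan φ · tan δ = −tan(+15.4°) × tan(-21.200°) = 0.1068, so H₀ = 1.4638 rad = 83.87°.
Daylight = 2H₀/(2π) × 24.66 h = (1.4638/π) × 24.66 = 11.49 h.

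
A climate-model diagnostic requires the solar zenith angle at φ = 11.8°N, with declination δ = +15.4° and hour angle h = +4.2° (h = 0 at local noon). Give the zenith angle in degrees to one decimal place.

cos θ_z = sin φ sin δ + cos φ cos δ cos h = 0.054305 + 0.941187 = 0.995492.
θ_z = arccos(0.995492) = 5.4°.

θ_z = 5.4°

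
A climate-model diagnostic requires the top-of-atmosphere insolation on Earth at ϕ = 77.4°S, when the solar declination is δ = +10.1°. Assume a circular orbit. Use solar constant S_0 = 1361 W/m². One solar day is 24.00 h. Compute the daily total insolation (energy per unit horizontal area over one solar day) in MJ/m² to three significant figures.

cos h₀ = −tan(-77.4°) tan(+10.100°) = 0.7969, h₀ = 0.6487 rad.
Bracket: h₀ sin ϕ sin δ + cos ϕ cos δ sin h₀ = 0.6487×-0.97592×0.17537 + 0.21814×0.98450×0.60412 = -0.111023 + 0.129740 = 0.018717.
Q̄ = (S_0/π) × [bracket] = (1361/π) × 0.018717 = 8.1086 W/m².
Daily total = Q̄ × 24.00 h × 3600 s/h = 8.1086 × 24.00 × 3600 / 10⁶ = 0.7006 MJ/m².

0.701 MJ/m²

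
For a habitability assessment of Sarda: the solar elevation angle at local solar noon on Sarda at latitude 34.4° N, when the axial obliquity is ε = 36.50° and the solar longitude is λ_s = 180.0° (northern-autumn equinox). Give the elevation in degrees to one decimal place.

Solar declination: sin δ = sin ε · sin λ_s = sin 36.50° × sin 180.0° = 0.00000, so δ = +0.000°.
At local noon the hour angle is zero, so the zenith angle equals |φ − δ| = |+34.4° − (+0.000°)| = 34.400°.
Elevation = 90° − 34.400° = 55.6°.

55.6°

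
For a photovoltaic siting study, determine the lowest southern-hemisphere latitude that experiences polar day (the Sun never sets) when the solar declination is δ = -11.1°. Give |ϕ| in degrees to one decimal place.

Polar day requires cos h₀ = −tan ϕ tan δ ≤ −1, i.e. tan ϕ tan δ ≥ 1.
The boundary is |tan ϕ| · |tan δ| = 1, so |ϕ| = 90° − |δ| = 90° − 11.1° = 78.9° in the southern hemisphere.

|ϕ| = 78.9°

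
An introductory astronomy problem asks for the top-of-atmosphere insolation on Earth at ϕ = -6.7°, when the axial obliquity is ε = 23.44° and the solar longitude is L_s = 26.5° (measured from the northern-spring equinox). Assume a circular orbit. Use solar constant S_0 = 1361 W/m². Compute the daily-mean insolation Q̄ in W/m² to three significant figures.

Q̄ ≈ 409 W/m²

Solar declination: sin δ = sin ε · sin L_s = sin 23.44° × sin 26.5° = 0.17749, so δ = +10.224°.
cos h₀ = −tan(-6.7°) tan(+10.224°) = 0.0212, h₀ = 1.5496 rad.
Bracket: h₀ sin ϕ sin δ + cos ϕ cos δ sin h₀ = 1.5496×-0.11667×0.17749 + 0.99317×0.98412×0.99978 = -0.032089 + 0.977183 = 0.945094.
Q̄ = (S_0/π) × [bracket] = (1361/π) × 0.945094 = 409.4 W/m².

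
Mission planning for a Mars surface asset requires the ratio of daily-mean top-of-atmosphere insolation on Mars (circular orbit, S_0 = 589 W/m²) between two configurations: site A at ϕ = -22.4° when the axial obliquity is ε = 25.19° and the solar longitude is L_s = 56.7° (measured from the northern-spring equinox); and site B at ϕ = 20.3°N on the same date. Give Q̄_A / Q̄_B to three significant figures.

Q̄_A / Q̄_B ≈ 0.613

— Configuration A (ϕ=-22.4°):
Solar declination: sin δ = sin ε · sin L_s = sin 25.19° × sin 56.7° = 0.35574, so δ = +20.839°.
cos h₀ = −tan(-22.4°) tan(+20.839°) = 0.1569, h₀ = 1.4133 rad.
Bracket: h₀ sin ϕ sin δ + cos ϕ cos δ sin h₀ = 1.4133×-0.38107×0.35574 + 0.92455×0.93459×0.98762 = -0.191590 + 0.853378 = 0.661788.
Q̄ = (S_0/π) × [bracket] = (589/π) × 0.661788 = 124.08 W/m².
— Configuration B (ϕ=+20.3°):
cos h₀ = −tan(+20.3°) tan(+20.839°) = -0.1408, h₀ = 1.7121 rad.
Bracket: h₀ sin ϕ sin δ + cos ϕ cos δ sin h₀ = 1.7121×0.34694×0.35574 + 0.93789×0.93459×0.99004 = 0.211308 + 0.867812 = 1.079120.
Q̄ = (S_0/π) × [bracket] = (589/π) × 1.079120 = 202.32 W/m².
Ratio Q̄_A / Q̄_B = 124.08 / 202.32 = 0.6133.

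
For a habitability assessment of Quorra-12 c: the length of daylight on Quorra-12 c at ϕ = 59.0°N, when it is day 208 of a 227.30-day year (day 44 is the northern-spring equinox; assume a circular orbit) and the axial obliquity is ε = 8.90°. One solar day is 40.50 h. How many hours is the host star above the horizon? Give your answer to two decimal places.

16.91 h

Solar longitude: L_s = 360° × (208 − 44)/227.30 = 259.745°.
sin δ = sin 8.90° × sin 259.745° = -0.15224, so δ = -8.757°.
cos h₀ = −tan ϕ · tan δ = −tan(+59.0°) × tan(-8.757°) = 0.2564, so h₀ = 1.3115 rad = 75.15°.
Daylight = 2h₀/(2π) × 40.50 h = (1.3115/π) × 40.50 = 16.91 h.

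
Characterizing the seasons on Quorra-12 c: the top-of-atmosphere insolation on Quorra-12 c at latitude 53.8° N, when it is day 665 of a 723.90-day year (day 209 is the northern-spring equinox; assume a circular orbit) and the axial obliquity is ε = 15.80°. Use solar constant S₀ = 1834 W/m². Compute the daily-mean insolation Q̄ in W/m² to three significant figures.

Solar longitude: λ_s = 360° × (665 − 209)/723.90 = 226.772°.
sin δ = sin 15.80° × sin 226.772° = -0.19839, so δ = -11.443°.
cos H₀ = −tan(+53.8°) tan(-11.443°) = 0.2766, H₀ = 1.2906 rad.
Bracket: H₀ sin φ sin δ + cos φ cos δ sin H₀ = 1.2906×0.80696×-0.19839 + 0.59061×0.98012×0.96100 = -0.206616 + 0.556293 = 0.349677.
Q̄ = (S₀/π) × [bracket] = (1834/π) × 0.349677 = 204.1 W/m².

Q̄ ≈ 204 W/m²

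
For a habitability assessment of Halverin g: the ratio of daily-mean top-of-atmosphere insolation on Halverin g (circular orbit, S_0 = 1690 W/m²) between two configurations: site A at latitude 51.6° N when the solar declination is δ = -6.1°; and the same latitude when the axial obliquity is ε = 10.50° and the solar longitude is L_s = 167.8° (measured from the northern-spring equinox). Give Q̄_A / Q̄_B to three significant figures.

— Configuration A (ϕ=+51.6°):
cos h₀ = −tan(+51.6°) tan(-6.100°) = 0.1348, h₀ = 1.4355 rad.
Bracket: h₀ sin ϕ sin δ + cos ϕ cos δ sin h₀ = 1.4355×0.78369×-0.10626 + 0.62115×0.99434×0.99087 = -0.119541 + 0.611995 = 0.492454.
Q̄ = (S_0/π) × [bracket] = (1690/π) × 0.492454 = 264.91 W/m².
— Configuration B (ϕ=+51.6°):
Solar declination: sin δ = sin ε · sin L_s = sin 10.50° × sin 167.8° = 0.03851, so δ = +2.207°.
cos h₀ = −tan(+51.6°) tan(+2.207°) = -0.0486, h₀ = 1.6194 rad.
Bracket: h₀ sin ϕ sin δ + cos ϕ cos δ sin h₀ = 1.6194×0.78369×0.03851 + 0.62115×0.99926×0.99882 = 0.048873 + 0.619958 = 0.668831.
Q̄ = (S_0/π) × [bracket] = (1690/π) × 0.668831 = 359.79 W/m².
Ratio Q̄_A / Q̄_B = 264.91 / 359.79 = 0.7363.

Q̄_A / Q̄_B ≈ 0.736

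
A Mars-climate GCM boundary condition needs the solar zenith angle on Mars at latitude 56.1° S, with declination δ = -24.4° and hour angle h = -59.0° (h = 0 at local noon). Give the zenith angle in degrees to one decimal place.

cos θ_z = sin ϕ sin δ + cos ϕ cos δ cos h = 0.342882 + 0.261603 = 0.604485.
θ_z = arccos(0.604485) = 52.8°.

θ_z = 52.8°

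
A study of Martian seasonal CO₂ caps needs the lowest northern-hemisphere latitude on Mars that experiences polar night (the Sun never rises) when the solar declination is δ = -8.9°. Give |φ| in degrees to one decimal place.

|φ| = 81.1°

Polar night requires cos H₀ = −tan φ tan δ ≥ 1, i.e. tan φ tan δ ≤ −1.
The boundary is |tan φ| · |tan δ| = 1, so |φ| = 90° − |δ| = 90° − 8.9° = 81.1° in the northern hemisphere.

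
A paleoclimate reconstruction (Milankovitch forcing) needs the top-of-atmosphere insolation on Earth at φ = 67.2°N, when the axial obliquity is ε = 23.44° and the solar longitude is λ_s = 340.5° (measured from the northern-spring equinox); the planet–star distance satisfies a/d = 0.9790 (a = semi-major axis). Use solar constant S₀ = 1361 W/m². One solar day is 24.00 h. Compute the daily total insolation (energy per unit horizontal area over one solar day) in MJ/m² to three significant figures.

Solar declination: sin δ = sin ε · sin λ_s = sin 23.44° × sin 340.5° = -0.13278, so δ = -7.631°.
cos H₀ = −tan(+67.2°) tan(-7.631°) = 0.3187, H₀ = 1.2464 rad.
Bracket: H₀ sin φ sin δ + cos φ cos δ sin H₀ = 1.2464×0.92186×-0.13278 + 0.38752×0.99114×0.94785 = -0.152565 + 0.364056 = 0.211491.
Inverse-square distance factor (a/d)² = 0.9790² = 0.958441.
Q̄ = (S₀/π) × 0.958441 × [bracket] = (1361/π) × 0.958441 × 0.211491 = 87.814 W/m².
Daily total = Q̄ × 24.00 h × 3600 s/h = 87.814 × 24.00 × 3600 / 10⁶ = 7.587 MJ/m².

7.59 MJ/m²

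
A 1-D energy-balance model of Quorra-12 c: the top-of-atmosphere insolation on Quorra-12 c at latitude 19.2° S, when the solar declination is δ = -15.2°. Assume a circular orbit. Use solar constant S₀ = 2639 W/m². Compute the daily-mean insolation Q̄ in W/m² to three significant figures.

cos H₀ = −tan(-19.2°) tan(-15.200°) = -0.0946, H₀ = 1.6656 rad.
Bracket: H₀ sin φ sin δ + cos φ cos δ sin H₀ = 1.6656×-0.32887×-0.26219 + 0.94438×0.96502×0.99551 = 0.143619 + 0.907254 = 1.050873.
Q̄ = (S₀/π) × [bracket] = (2639/π) × 1.050873 = 882.8 W/m².

Q̄ ≈ 883 W/m²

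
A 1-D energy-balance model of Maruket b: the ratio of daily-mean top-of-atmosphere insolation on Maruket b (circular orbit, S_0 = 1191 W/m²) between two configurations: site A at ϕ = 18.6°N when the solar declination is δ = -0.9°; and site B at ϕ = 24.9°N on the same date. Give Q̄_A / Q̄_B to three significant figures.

— Configuration A (ϕ=+18.6°):
cos h₀ = −tan(+18.6°) tan(-0.900°) = 0.0053, h₀ = 1.5655 rad.
Bracket: h₀ sin ϕ sin δ + cos ϕ cos δ sin h₀ = 1.5655×0.31896×-0.01571 + 0.94777×0.99988×0.99999 = -0.007845 + 0.947647 = 0.939802.
Q̄ = (S_0/π) × [bracket] = (1191/π) × 0.939802 = 356.29 W/m².
— Configuration B (ϕ=+24.9°):
cos h₀ = −tan(+24.9°) tan(-0.900°) = 0.0073, h₀ = 1.5635 rad.
Bracket: h₀ sin ϕ sin δ + cos ϕ cos δ sin h₀ = 1.5635×0.42104×-0.01571 + 0.90704×0.99988×0.99997 = -0.010342 + 0.906904 = 0.896562.
Q̄ = (S_0/π) × [bracket] = (1191/π) × 0.896562 = 339.89 W/m².
Ratio Q̄_A / Q̄_B = 356.29 / 339.89 = 1.048.

Q̄_A / Q̄_B ≈ 1.05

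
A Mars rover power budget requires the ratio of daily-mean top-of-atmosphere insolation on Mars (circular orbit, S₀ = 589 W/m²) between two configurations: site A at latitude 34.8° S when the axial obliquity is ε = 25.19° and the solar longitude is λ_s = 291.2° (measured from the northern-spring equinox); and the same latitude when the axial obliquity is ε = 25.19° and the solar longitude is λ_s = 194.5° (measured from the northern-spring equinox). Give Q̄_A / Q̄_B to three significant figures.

Q̄_A / Q̄_B ≈ 1.25

— Configuration A (φ=-34.8°):
Solar declination: sin δ = sin ε · sin λ_s = sin 25.19° × sin 291.2° = -0.39682, so δ = -23.379°.
cos H₀ = −tan(-34.8°) tan(-23.379°) = -0.3005, H₀ = 1.8760 rad.
Bracket: H₀ sin φ sin δ + cos φ cos δ sin H₀ = 1.8760×-0.57071×-0.39682 + 0.82115×0.91790×0.95379 = 0.424856 + 0.718904 = 1.143760.
Q̄ = (S₀/π) × [bracket] = (589/π) × 1.143760 = 214.44 W/m².
— Configuration B (φ=-34.8°):
Solar declination: sin δ = sin ε · sin λ_s = sin 25.19° × sin 194.5° = -0.10657, so δ = -6.117°.
cos H₀ = −tan(-34.8°) tan(-6.117°) = -0.0745, H₀ = 1.6454 rad.
Bracket: H₀ sin φ sin δ + cos φ cos δ sin H₀ = 1.6454×-0.57071×-0.10657 + 0.82115×0.99431×0.99722 = 0.100074 + 0.814208 = 0.914282.
Q̄ = (S₀/π) × [bracket] = (589/π) × 0.914282 = 171.41 W/m².
Ratio Q̄_A / Q̄_B = 214.44 / 171.41 = 1.251.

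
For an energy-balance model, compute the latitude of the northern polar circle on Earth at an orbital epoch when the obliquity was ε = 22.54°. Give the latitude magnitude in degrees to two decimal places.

The polar circle is the lowest latitude that experiences at least one full rotation of continuous daylight at the northern-summer solstice; it lies at |ϕ| = 90° − ε = 90° − 22.54° = 67.46°.

67.46°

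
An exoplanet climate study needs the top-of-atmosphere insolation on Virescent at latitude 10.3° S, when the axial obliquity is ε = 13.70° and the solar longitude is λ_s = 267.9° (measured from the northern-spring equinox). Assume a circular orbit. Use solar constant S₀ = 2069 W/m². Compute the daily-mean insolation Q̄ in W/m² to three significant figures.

Q̄ ≈ 674 W/m²

Solar declination: sin δ = sin ε · sin λ_s = sin 13.70° × sin 267.9° = -0.23668, so δ = -13.691°.
cos H₀ = −tan(-10.3°) tan(-13.691°) = -0.0443, H₀ = 1.6151 rad.
Bracket: H₀ sin φ sin δ + cos φ cos δ sin H₀ = 1.6151×-0.17880×-0.23668 + 0.98389×0.97159×0.99902 = 0.068348 + 0.955001 = 1.023349.
Q̄ = (S₀/π) × [bracket] = (2069/π) × 1.023349 = 674.0 W/m².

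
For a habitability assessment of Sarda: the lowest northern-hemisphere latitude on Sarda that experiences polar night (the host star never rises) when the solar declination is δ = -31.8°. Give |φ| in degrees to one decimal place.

Polar night requires cos H₀ = −tan φ tan δ ≥ 1, i.e. tan φ tan δ ≤ −1.
The boundary is |tan φ| · |tan δ| = 1, so |φ| = 90° − |δ| = 90° − 31.8° = 58.2° in the northern hemisphere.

|φ| = 58.2°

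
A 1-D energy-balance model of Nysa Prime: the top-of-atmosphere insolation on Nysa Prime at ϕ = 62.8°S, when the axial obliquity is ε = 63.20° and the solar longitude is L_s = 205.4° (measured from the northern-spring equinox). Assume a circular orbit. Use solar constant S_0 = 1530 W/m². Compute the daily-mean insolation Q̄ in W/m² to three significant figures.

Solar declination: sin δ = sin ε · sin L_s = sin 63.20° × sin 205.4° = -0.38286, so δ = -22.511°.
cos h₀ = −tan(-62.8°) tan(-22.511°) = -0.8064, h₀ = 2.5089 rad.
Bracket: h₀ sin ϕ sin δ + cos ϕ cos δ sin h₀ = 2.5089×-0.88942×-0.38286 + 0.45710×0.92381×0.59135 = 0.854339 + 0.249711 = 1.104050.
Q̄ = (S_0/π) × [bracket] = (1530/π) × 1.104050 = 537.7 W/m².

Q̄ ≈ 538 W/m²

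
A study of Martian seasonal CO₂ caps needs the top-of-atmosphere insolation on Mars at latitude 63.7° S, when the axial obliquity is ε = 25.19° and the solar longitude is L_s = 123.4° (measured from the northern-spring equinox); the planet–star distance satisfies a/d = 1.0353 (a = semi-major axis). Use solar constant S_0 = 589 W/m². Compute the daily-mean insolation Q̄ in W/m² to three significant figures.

Q̄ ≈ 8.81 W/m²

Solar declination: sin δ = sin ε · sin L_s = sin 25.19° × sin 123.4° = 0.35533, so δ = +20.814°.
cos h₀ = −tan(-63.7°) tan(+20.814°) = 0.7691, h₀ = 0.6933 rad.
Bracket: h₀ sin ϕ sin δ + cos ϕ cos δ sin h₀ = 0.6933×-0.89649×0.35533 + 0.44307×0.93474×0.63907 = -0.220851 + 0.264674 = 0.043823.
Inverse-square distance factor (a/d)² = 1.0353² = 1.071846.
Q̄ = (S_0/π) × 1.071846 × [bracket] = (589/π) × 1.071846 × 0.043823 = 8.806 W/m².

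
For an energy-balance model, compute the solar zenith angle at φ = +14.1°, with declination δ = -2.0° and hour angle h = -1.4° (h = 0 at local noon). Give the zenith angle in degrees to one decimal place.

cos θ_z = sin φ sin δ + cos φ cos δ cos h = -0.008502 + 0.968992 = 0.960490.
θ_z = arccos(0.960490) = 16.2°.

θ_z = 16.2°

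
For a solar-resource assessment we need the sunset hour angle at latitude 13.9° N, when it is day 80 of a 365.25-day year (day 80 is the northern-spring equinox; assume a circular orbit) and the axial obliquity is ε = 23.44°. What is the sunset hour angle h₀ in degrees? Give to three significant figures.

Solar longitude: L_s = 360° × (80 − 80)/365.25 = 0.000°.
sin δ = sin 23.44° × sin 0.000° = 0.00000, so δ = +0.000°.
cos h₀ = −tan ϕ · tan δ = −tan(+13.9°) × tan(+0.000°) = -0.0000, so h₀ = 1.5708 rad = 90.00°.

h₀ = 90.0°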